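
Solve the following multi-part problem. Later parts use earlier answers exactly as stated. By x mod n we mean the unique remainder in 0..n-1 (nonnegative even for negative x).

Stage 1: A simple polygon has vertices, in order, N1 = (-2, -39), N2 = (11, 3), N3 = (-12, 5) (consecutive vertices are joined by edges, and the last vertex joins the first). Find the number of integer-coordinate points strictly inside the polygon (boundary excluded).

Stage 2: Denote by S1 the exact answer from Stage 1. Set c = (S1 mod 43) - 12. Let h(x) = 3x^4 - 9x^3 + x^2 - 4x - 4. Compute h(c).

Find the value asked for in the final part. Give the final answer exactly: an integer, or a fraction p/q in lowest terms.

21056

Stage 1: cross terms: (-2*3 - 11*-39)=423, (11*5 - -12*3)=91, (-12*-39 - -2*5)=478; twice the area = |992| = 992; area = 496; boundary points = 1 + 1 + 2 = 4; strictly interior points = area - boundary/2 + 1 = 495; answer 495
Stage 2: S1 = 495; c = 10; 3*(10)^4 - 9*(10)^3 + 1*(10)^2 - 4*(10)^1 - 4 = (30000) + (-9000) + (100) + (-40) + (-4) = 21056; answer 21056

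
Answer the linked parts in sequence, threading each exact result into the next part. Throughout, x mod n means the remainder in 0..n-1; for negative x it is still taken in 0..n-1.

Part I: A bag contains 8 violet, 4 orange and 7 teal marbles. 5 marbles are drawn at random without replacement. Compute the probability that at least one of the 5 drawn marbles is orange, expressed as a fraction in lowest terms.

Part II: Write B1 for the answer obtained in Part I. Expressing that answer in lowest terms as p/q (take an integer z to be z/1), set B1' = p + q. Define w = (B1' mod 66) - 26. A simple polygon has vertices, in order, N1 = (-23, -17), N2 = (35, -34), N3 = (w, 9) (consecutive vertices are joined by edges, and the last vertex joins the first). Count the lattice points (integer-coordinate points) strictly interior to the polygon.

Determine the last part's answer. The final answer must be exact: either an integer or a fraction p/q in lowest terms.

Part I: total draws C(19,5) = 11628; complement C(15,5) = 3003; favorable 11628 - 3003 = 8625; P = 2875/3876; answer 2875/3876
Part II: B1 = 2875/3876; threaded value p + q = 6751; w = -7; cross terms: (-23*-34 - 35*-17)=1377, (35*9 - -7*-34)=77, (-7*-17 - -23*9)=326; twice the area = |1780| = 1780; area = 890; boundary points = 1 + 1 + 2 = 4; strictly interior points = area - boundary/2 + 1 = 889; answer 889

889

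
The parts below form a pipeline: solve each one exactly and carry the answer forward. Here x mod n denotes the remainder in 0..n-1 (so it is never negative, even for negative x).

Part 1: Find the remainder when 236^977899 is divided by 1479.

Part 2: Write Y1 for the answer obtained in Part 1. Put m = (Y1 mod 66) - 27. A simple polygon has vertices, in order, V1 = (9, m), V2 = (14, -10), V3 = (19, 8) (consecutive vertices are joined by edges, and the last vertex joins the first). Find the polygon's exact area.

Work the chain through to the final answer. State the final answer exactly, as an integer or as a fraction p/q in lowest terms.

Part 1: squarings mod 1479: 236^1=236, 236^2=973, 236^4=169, 236^8=460, 236^16=103, 236^32=256, 236^64=460, 236^128=103, 236^256=256, 236^512=460, 236^1024=103, 236^2048=256, 236^4096=460, 236^8192=103, 236^16384=256, 236^32768=460, 236^65536=103, 236^131072=256, 236^262144=460, 236^524288=103; 236^977899 = 236^1 * 236^2 * 236^8 * 236^32 * 236^64 * 236^128 * 236^256 * 236^512 * 236^2048 * 236^8192 * 236^16384 * 236^32768 * 236^131072 * 236^262144 * 236^524288 = 689 (mod 1479); answer 689
Part 2: Y1 = 689; m = 2; cross terms: (9*-10 - 14*2)=-118, (14*8 - 19*-10)=302, (19*2 - 9*8)=-34; twice the area = |150| = 150; area = 75; answer 75

75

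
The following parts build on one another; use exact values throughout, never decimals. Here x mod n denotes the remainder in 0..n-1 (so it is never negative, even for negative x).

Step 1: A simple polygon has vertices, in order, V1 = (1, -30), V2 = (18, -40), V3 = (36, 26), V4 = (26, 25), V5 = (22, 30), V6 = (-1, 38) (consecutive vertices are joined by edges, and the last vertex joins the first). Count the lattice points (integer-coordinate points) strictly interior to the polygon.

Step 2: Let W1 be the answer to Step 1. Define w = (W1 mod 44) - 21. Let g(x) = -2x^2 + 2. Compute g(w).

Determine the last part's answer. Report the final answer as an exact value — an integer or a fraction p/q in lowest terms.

Step 1: cross terms: (1*-40 - 18*-30)=500, (18*26 - 36*-40)=1908, (36*25 - 26*26)=224, (26*30 - 22*25)=230, (22*38 - -1*30)=866, (-1*-30 - 1*38)=-8; twice the area = |3720| = 3720; area = 1860; boundary points = 1 + 6 + 1 + 1 + 1 + 2 = 12; strictly interior points = area - boundary/2 + 1 = 1855; answer 1855
Step 2: W1 = 1855; w = -14; -2*(-14)^2 + 2 = (-392) + (2) = -390; answer -390

-390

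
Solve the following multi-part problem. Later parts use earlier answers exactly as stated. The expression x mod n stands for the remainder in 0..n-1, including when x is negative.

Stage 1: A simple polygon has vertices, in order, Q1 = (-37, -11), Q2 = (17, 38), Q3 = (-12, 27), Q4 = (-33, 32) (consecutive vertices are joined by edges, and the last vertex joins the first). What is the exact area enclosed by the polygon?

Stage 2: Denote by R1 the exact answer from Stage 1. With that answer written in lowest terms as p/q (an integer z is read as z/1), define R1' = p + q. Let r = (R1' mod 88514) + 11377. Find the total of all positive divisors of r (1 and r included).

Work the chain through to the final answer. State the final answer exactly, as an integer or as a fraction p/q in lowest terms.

Stage 1: cross terms: (-37*38 - 17*-11)=-1219, (17*27 - -12*38)=915, (-12*32 - -33*27)=507, (-33*-11 - -37*32)=1547; twice the area = |1750| = 1750; area = 875; answer 875
Stage 2: R1 = 875; threaded value p + q = 876; r = 12253; 12253 is prime, so its only divisors are 1 and 12253; sigma = 1 + 12253 = 12254; answer 12254

12254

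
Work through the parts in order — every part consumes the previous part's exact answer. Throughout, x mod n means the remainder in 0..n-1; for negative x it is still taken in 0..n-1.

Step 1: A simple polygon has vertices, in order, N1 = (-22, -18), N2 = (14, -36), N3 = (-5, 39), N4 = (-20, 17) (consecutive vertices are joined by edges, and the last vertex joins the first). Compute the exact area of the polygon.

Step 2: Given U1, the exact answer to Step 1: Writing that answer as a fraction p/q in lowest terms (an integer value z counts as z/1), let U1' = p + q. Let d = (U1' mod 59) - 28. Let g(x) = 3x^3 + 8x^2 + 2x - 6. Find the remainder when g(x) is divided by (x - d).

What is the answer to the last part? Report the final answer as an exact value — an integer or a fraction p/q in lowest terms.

-17733

Step 1: cross terms: (-22*-36 - 14*-18)=1044, (14*39 - -5*-36)=366, (-5*17 - -20*39)=695, (-20*-18 - -22*17)=734; twice the area = |2839| = 2839; area = 2839/2; answer 2839/2
Step 2: U1 = 2839/2; threaded value p + q = 2841; d = -19; remainder = value at the root: 3*(-19)^3 + 8*(-19)^2 + 2*(-19)^1 - 6 = (-20577) + (2888) + (-38) + (-6) = -17733; answer -17733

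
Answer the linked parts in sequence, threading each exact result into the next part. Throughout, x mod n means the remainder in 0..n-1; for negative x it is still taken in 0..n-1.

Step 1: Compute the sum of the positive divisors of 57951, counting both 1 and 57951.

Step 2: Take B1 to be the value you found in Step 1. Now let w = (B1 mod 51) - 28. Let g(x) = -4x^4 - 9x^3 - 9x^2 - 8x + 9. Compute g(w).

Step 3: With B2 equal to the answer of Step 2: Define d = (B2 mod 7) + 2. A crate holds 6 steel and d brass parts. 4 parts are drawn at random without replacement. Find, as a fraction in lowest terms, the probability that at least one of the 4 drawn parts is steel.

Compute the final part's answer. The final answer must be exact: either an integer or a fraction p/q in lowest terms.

209/210

Step 1: 57951 = 3^2 * 47 * 137; sigma = (1 + 3 + 9) * (1 + 47) * (1 + 137) = 13 * 48 * 138 = 86112; answer 86112
Step 2: B1 = 86112; w = -4; -4*(-4)^4 - 9*(-4)^3 - 9*(-4)^2 - 8*(-4)^1 + 9 = (-1024) + (576) + (-144) + (32) + (9) = -551; answer -551
Step 3: B2 = -551; d = 4; total draws C(10,4) = 210; complement C(4,4) = 1; favorable 210 - 1 = 209; P = 209/210; answer 209/210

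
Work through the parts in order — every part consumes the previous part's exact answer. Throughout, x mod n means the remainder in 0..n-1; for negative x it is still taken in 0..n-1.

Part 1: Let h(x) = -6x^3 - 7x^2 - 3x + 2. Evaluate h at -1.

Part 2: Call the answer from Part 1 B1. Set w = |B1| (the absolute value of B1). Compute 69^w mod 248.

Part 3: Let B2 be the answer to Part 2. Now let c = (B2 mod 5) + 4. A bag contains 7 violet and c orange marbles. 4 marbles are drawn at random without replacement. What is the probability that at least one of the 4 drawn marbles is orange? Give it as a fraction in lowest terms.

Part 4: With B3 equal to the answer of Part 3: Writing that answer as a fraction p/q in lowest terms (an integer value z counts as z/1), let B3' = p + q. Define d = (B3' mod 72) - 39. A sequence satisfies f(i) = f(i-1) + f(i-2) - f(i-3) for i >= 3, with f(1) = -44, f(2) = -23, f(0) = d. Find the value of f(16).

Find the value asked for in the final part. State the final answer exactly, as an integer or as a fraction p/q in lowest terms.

Part 1: -6*(-1)^3 - 7*(-1)^2 - 3*(-1)^1 + 2 = (6) + (-7) + (3) + (2) = 4; answer 4
Part 2: B1 = 4; w = 4; squarings mod 248: 69^1=69, 69^2=49, 69^4=169; 69^4 = 69^4 = 169 (mod 248); answer 169
Part 3: B2 = 169; c = 8; total draws C(15,4) = 1365; complement C(7,4) = 35; favorable 1365 - 35 = 1330; P = 38/39; answer 38/39
Part 4: B3 = 38/39; threaded value p + q = 77; d = -34; f(3) = 1*(-23) + 1*(-44) - 1*(-34) = -33; iterating: f(3)=-33, f(4)=-12, f(5)=-22, f(6)=-1, f(7)=-11, f(8)=10, f(9)=0, f(10)=21, f(11)=11, f(12)=32, f(13)=22, f(14)=43, f(15)=33, f(16)=54; answer 54

54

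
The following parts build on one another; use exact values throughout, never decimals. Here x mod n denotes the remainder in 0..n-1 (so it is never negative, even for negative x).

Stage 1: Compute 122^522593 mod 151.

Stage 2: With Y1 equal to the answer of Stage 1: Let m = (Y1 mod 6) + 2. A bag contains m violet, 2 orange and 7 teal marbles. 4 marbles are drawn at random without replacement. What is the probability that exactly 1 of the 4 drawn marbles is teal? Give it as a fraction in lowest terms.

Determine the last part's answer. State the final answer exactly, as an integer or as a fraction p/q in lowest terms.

21/65

Stage 1: squarings mod 151: 122^1=122, 122^2=86, 122^4=148, 122^8=9, 122^16=81, 122^32=68, 122^64=94, 122^128=78, 122^256=44, 122^512=124, 122^1024=125, 122^2048=72, 122^4096=50, 122^8192=84, 122^16384=110, 122^32768=20, 122^65536=98, 122^131072=91, 122^262144=127; 122^522593 = 122^1 * 122^32 * 122^64 * 122^256 * 122^2048 * 122^4096 * 122^8192 * 122^16384 * 122^32768 * 122^65536 * 122^131072 * 122^262144 = 131 (mod 151); answer 131
Stage 2: Y1 = 131; m = 7; total draws C(16,4) = 1820; favorable C(7,1)*C(9,3) = 588; P = 21/65; answer 21/65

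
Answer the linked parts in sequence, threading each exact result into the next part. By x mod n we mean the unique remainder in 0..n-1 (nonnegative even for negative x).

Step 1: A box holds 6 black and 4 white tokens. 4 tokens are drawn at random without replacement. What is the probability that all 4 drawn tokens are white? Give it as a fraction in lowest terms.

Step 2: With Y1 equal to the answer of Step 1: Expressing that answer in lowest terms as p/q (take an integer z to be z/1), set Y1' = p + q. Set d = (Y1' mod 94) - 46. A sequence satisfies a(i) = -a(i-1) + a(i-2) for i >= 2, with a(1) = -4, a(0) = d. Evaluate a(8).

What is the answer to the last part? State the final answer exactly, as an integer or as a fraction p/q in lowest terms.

-215

Step 1: total draws C(10,4) = 210; favorable C(4,4) = 1; P = 1/210; answer 1/210
Step 2: Y1 = 1/210; threaded value p + q = 211; d = -23; a(2) = -1*(-4) + 1*(-23) = -19; iterating: a(2)=-19, a(3)=15, a(4)=-34, a(5)=49, a(6)=-83, a(7)=132, a(8)=-215; answer -215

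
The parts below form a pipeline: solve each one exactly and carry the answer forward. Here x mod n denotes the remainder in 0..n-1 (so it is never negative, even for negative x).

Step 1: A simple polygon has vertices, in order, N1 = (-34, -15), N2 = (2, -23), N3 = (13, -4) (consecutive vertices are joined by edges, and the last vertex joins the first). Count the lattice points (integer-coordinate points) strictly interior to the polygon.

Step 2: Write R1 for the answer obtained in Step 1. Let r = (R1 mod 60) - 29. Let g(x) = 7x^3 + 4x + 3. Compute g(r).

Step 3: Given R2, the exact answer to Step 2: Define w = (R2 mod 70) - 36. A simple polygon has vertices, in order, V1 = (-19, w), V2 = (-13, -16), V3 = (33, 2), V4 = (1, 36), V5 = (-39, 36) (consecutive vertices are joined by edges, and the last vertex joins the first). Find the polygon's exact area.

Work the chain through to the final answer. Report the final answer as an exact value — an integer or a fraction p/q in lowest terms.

2292

Step 1: cross terms: (-34*-23 - 2*-15)=812, (2*-4 - 13*-23)=291, (13*-15 - -34*-4)=-331; twice the area = |772| = 772; area = 386; boundary points = 4 + 1 + 1 = 6; strictly interior points = area - boundary/2 + 1 = 384; answer 384
Step 2: R1 = 384; r = -5; 7*(-5)^3 + 4*(-5)^1 + 3 = (-875) + (-20) + (3) = -892; answer -892
Step 3: R2 = -892; w = -18; cross terms: (-19*-16 - -13*-18)=70, (-13*2 - 33*-16)=502, (33*36 - 1*2)=1186, (1*36 - -39*36)=1440, (-39*-18 - -19*36)=1386; twice the area = |4584| = 4584; area = 2292; answer 2292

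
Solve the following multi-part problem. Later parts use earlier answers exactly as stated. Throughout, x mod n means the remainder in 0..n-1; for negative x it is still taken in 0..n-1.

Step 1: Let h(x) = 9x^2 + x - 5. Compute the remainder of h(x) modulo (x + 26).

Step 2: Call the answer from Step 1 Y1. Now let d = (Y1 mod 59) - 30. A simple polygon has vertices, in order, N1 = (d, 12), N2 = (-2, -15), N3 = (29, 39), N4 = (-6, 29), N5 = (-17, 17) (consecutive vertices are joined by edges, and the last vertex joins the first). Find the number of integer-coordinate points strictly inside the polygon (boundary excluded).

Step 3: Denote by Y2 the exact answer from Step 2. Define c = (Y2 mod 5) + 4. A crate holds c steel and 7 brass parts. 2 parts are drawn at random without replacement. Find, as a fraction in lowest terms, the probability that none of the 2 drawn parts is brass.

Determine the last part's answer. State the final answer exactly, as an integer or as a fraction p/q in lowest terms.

3/13

Step 1: remainder = value at the root: 9*(-26)^2 + 1*(-26)^1 - 5 = (6084) + (-26) + (-5) = 6053; answer 6053
Step 2: Y1 = 6053; d = 5; cross terms: (5*-15 - -2*12)=-51, (-2*39 - 29*-15)=357, (29*29 - -6*39)=1075, (-6*17 - -17*29)=391, (-17*12 - 5*17)=-289; twice the area = |1483| = 1483; area = 1483/2; boundary points = 1 + 1 + 5 + 1 + 1 = 9; strictly interior points = area - boundary/2 + 1 = 738; answer 738
Step 3: Y2 = 738; c = 7; total draws C(14,2) = 91; favorable C(7,2) = 21; P = 3/13; answer 3/13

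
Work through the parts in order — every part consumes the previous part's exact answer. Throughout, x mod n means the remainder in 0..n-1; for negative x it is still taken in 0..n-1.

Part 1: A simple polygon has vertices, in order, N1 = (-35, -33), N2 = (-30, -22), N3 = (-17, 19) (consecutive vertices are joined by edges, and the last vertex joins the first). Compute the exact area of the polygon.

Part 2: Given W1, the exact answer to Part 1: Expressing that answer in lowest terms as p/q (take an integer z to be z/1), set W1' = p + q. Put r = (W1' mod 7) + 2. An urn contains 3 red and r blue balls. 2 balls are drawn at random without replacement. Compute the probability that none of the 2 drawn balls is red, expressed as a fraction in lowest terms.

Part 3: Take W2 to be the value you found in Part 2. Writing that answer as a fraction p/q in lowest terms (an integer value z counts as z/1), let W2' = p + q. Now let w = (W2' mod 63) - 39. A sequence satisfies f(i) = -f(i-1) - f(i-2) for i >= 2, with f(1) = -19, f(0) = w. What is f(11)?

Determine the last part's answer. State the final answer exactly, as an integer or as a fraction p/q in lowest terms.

41

Part 1: cross terms: (-35*-22 - -30*-33)=-220, (-30*19 - -17*-22)=-944, (-17*-33 - -35*19)=1226; twice the area = |62| = 62; area = 31; answer 31
Part 2: W1 = 31; threaded value p + q = 32; r = 6; total draws C(9,2) = 36; favorable C(6,2) = 15; P = 5/12; answer 5/12
Part 3: W2 = 5/12; threaded value p + q = 17; w = -22; f(2) = -1*(-19) - 1*(-22) = 41; iterating: f(2)=41, f(3)=-22, f(4)=-19, f(5)=41, f(6)=-22, f(7)=-19, f(8)=41, f(9)=-22, f(10)=-19, f(11)=41; answer 41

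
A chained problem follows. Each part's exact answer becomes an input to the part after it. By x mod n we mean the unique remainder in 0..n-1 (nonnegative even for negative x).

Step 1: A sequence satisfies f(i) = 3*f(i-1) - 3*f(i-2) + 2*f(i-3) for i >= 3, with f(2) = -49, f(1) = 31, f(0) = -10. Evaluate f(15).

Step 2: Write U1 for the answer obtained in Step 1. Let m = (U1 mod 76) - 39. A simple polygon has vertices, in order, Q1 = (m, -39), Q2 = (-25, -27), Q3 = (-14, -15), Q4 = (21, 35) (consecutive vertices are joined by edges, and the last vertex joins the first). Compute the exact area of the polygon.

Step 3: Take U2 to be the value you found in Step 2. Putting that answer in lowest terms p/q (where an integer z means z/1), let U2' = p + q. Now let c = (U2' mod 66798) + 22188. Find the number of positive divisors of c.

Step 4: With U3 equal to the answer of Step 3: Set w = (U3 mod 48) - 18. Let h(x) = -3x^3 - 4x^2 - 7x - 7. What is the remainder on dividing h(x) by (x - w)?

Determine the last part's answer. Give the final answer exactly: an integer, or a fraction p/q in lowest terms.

Step 1: f(3) = 3*(-49) - 3*(31) + 2*(-10) = -260; iterating: f(3)=-260, f(4)=-571, f(5)=-1031, f(6)=-1900, f(7)=-3749, f(8)=-7609, f(9)=-15380, f(10)=-30811, f(11)=-61511, f(12)=-122860, f(13)=-245669, f(14)=-491449, f(15)=-983060; answer -983060
Step 2: U1 = -983060; m = -39; cross terms: (-39*-27 - -25*-39)=78, (-25*-15 - -14*-27)=-3, (-14*35 - 21*-15)=-175, (21*-39 - -39*35)=546; twice the area = |446| = 446; area = 223; answer 223
Step 3: U2 = 223; threaded value p + q = 224; c = 22412; 22412 = 2^2 * 13 * 431; number of divisors = (2+1) * (1+1) * (1+1) = 12; answer 12
Step 4: U3 = 12; w = -6; remainder = value at the root: -3*(-6)^3 - 4*(-6)^2 - 7*(-6)^1 - 7 = (648) + (-144) + (42) + (-7) = 539; answer 539

539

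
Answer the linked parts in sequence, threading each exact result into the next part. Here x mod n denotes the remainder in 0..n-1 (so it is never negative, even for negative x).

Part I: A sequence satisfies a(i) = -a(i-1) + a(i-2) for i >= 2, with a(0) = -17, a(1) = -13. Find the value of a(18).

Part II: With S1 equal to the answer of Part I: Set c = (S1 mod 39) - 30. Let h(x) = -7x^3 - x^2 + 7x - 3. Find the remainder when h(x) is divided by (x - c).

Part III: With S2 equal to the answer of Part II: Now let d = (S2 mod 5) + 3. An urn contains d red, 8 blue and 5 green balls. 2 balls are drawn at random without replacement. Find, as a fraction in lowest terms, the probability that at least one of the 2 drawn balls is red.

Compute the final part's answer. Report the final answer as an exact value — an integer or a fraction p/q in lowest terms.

Part I: a(2) = -1*(-13) + 1*(-17) = -4; iterating: a(2)=-4, a(3)=-9, a(4)=5, a(5)=-14, a(6)=19, a(7)=-33, a(8)=52, a(9)=-85, a(10)=137, a(11)=-222, a(12)=359, a(13)=-581, a(14)=940, a(15)=-1521, a(16)=2461, a(17)=-3982, a(18)=6443; answer 6443
Part II: S1 = 6443; c = -22; remainder = value at the root: -7*(-22)^3 - 1*(-22)^2 + 7*(-22)^1 - 3 = (74536) + (-484) + (-154) + (-3) = 73895; answer 73895
Part III: S2 = 73895; d = 3; total draws C(16,2) = 120; complement C(13,2) = 78; favorable 120 - 78 = 42; P = 7/20; answer 7/20

7/20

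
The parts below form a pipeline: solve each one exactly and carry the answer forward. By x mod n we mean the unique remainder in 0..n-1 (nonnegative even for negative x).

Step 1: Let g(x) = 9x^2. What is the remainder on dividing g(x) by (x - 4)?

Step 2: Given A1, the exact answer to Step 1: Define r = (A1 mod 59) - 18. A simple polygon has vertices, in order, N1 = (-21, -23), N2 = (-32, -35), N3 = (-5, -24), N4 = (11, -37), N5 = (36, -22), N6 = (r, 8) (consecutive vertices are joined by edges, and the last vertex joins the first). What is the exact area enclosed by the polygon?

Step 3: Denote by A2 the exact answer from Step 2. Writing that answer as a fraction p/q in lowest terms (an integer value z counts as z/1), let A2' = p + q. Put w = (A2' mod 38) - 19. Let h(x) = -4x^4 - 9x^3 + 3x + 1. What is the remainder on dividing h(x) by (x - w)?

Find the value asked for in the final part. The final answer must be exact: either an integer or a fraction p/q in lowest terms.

Step 1: remainder = value at the root: 9*(4)^2 = (144) = 144; answer 144
Step 2: A1 = 144; r = 8; cross terms: (-21*-35 - -32*-23)=-1, (-32*-24 - -5*-35)=593, (-5*-37 - 11*-24)=449, (11*-22 - 36*-37)=1090, (36*8 - 8*-22)=464, (8*-23 - -21*8)=-16; twice the area = |2579| = 2579; area = 2579/2; answer 2579/2
Step 3: A2 = 2579/2; threaded value p + q = 2581; w = 16; remainder = value at the root: -4*(16)^4 - 9*(16)^3 + 3*(16)^1 + 1 = (-262144) + (-36864) + (48) + (1) = -298959; answer -298959

-298959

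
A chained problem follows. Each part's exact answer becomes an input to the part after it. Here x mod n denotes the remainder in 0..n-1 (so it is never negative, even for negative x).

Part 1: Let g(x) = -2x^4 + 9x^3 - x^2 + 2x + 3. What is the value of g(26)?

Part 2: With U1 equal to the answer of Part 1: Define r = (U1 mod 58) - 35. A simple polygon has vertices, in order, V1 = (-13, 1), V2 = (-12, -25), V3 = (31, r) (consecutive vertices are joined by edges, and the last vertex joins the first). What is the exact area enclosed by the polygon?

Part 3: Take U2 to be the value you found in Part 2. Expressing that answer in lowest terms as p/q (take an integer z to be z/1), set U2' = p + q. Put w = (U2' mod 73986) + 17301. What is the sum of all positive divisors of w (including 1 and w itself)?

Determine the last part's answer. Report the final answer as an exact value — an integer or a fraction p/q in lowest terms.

Part 1: -2*(26)^4 + 9*(26)^3 - 1*(26)^2 + 2*(26)^1 + 3 = (-913952) + (158184) + (-676) + (52) + (3) = -756389; answer -756389
Part 2: U1 = -756389; r = 12; cross terms: (-13*-25 - -12*1)=337, (-12*12 - 31*-25)=631, (31*1 - -13*12)=187; twice the area = |1155| = 1155; area = 1155/2; answer 1155/2
Part 3: U2 = 1155/2; threaded value p + q = 1157; w = 18458; 18458 = 2 * 11 * 839; sigma = (1 + 2) * (1 + 11) * (1 + 839) = 3 * 12 * 840 = 30240; answer 30240

30240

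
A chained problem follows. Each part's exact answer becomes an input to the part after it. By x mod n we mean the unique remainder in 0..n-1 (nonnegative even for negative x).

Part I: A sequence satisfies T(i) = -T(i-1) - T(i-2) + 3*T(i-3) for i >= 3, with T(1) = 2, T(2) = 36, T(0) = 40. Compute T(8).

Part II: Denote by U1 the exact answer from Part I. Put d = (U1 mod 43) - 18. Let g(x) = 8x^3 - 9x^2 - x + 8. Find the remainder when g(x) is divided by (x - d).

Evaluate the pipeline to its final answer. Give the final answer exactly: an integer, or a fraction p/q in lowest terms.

Part I: T(3) = -1*(36) - 1*(2) + 3*(40) = 82; iterating: T(3)=82, T(4)=-112, T(5)=138, T(6)=220, T(7)=-694, T(8)=888; answer 888
Part II: U1 = 888; d = 10; remainder = value at the root: 8*(10)^3 - 9*(10)^2 - 1*(10)^1 + 8 = (8000) + (-900) + (-10) + (8) = 7098; answer 7098

7098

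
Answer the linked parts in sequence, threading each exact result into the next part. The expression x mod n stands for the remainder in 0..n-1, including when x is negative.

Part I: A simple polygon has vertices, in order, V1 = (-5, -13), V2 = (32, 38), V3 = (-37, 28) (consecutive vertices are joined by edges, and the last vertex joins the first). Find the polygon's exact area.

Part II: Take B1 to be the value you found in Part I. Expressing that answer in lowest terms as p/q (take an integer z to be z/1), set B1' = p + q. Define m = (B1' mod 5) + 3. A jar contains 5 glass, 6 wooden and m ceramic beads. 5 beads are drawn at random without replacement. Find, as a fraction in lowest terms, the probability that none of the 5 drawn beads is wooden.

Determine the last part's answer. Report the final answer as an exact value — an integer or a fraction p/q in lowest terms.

Part I: cross terms: (-5*38 - 32*-13)=226, (32*28 - -37*38)=2302, (-37*-13 - -5*28)=621; twice the area = |3149| = 3149; area = 3149/2; answer 3149/2
Part II: B1 = 3149/2; threaded value p + q = 3151; m = 4; total draws C(15,5) = 3003; favorable C(9,5) = 126; P = 6/143; answer 6/143

6/143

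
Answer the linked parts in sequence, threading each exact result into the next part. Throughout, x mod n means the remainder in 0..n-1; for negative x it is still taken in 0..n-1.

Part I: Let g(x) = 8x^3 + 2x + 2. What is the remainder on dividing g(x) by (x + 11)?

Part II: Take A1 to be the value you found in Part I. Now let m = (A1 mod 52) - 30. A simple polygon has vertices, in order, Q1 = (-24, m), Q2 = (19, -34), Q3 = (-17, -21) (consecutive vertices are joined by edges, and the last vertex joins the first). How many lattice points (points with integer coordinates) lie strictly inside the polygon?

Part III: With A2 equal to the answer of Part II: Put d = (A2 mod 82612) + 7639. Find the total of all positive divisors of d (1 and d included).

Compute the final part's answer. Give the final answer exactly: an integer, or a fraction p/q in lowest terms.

23184

Part I: remainder = value at the root: 8*(-11)^3 + 2*(-11)^1 + 2 = (-10648) + (-22) + (2) = -10668; answer -10668
Part II: A1 = -10668; m = 14; cross terms: (-24*-34 - 19*14)=550, (19*-21 - -17*-34)=-977, (-17*14 - -24*-21)=-742; twice the area = |-1169| = 1169; area = 1169/2; boundary points = 1 + 1 + 7 = 9; strictly interior points = area - boundary/2 + 1 = 581; answer 581
Part III: A2 = 581; d = 8220; 8220 = 2^2 * 3 * 5 * 137; sigma = (1 + 2 + 4) * (1 + 3) * (1 + 5) * (1 + 137) = 7 * 4 * 6 * 138 = 23184; answer 23184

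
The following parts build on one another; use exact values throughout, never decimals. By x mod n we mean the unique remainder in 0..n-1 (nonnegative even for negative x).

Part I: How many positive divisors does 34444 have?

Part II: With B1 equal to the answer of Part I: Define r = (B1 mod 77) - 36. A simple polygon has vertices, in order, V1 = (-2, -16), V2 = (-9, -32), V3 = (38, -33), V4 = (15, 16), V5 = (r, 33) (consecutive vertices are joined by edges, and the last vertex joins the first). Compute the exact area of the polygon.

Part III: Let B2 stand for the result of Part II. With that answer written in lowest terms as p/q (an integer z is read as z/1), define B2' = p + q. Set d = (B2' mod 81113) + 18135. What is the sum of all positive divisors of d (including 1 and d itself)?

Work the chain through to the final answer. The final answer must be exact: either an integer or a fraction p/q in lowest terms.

46560

Part I: 34444 = 2^2 * 79 * 109; number of divisors = (2+1) * (1+1) * (1+1) = 12; answer 12
Part II: B1 = 12; r = -24; cross terms: (-2*-32 - -9*-16)=-80, (-9*-33 - 38*-32)=1513, (38*16 - 15*-33)=1103, (15*33 - -24*16)=879, (-24*-16 - -2*33)=450; twice the area = |3865| = 3865; area = 3865/2; answer 3865/2
Part III: B2 = 3865/2; threaded value p + q = 3867; d = 22002; 22002 = 2 * 3 * 19 * 193; sigma = (1 + 2) * (1 + 3) * (1 + 19) * (1 + 193) = 3 * 4 * 20 * 194 = 46560; answer 46560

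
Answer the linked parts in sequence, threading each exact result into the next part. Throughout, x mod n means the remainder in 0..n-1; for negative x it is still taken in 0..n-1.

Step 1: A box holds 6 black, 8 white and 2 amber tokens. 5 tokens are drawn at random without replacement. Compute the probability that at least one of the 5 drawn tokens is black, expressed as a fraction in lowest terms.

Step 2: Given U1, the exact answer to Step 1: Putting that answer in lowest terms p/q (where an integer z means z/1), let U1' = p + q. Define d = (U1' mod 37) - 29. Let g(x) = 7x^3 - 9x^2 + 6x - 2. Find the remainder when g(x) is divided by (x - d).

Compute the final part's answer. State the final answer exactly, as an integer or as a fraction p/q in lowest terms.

-106

Step 1: total draws C(16,5) = 4368; complement C(10,5) = 252; favorable 4368 - 252 = 4116; P = 49/52; answer 49/52
Step 2: U1 = 49/52; threaded value p + q = 101; d = -2; remainder = value at the root: 7*(-2)^3 - 9*(-2)^2 + 6*(-2)^1 - 2 = (-56) + (-36) + (-12) + (-2) = -106; answer -106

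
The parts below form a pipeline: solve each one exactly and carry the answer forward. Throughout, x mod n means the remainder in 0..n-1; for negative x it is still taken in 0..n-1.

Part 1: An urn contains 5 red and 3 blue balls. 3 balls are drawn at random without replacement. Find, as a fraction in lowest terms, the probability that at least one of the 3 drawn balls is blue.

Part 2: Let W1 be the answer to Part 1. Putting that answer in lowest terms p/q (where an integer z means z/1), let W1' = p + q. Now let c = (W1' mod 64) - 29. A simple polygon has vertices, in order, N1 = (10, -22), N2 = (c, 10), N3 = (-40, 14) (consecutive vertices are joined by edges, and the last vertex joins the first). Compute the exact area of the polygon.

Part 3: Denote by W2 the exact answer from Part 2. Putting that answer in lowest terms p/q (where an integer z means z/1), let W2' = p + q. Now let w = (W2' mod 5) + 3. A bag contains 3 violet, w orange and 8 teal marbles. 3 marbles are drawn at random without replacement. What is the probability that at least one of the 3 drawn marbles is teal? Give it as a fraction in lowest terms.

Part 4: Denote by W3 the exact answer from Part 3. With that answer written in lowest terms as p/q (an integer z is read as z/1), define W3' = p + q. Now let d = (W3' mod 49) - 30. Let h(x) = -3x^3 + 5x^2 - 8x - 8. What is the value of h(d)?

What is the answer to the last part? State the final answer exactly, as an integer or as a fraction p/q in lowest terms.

4678

Part 1: total draws C(8,3) = 56; complement C(5,3) = 10; favorable 56 - 10 = 46; P = 23/28; answer 23/28
Part 2: W1 = 23/28; threaded value p + q = 51; c = 22; cross terms: (10*10 - 22*-22)=584, (22*14 - -40*10)=708, (-40*-22 - 10*14)=740; twice the area = |2032| = 2032; area = 1016; answer 1016
Part 3: W2 = 1016; threaded value p + q = 1017; w = 5; total draws C(16,3) = 560; complement C(8,3) = 56; favorable 560 - 56 = 504; P = 9/10; answer 9/10
Part 4: W3 = 9/10; threaded value p + q = 19; d = -11; -3*(-11)^3 + 5*(-11)^2 - 8*(-11)^1 - 8 = (3993) + (605) + (88) + (-8) = 4678; answer 4678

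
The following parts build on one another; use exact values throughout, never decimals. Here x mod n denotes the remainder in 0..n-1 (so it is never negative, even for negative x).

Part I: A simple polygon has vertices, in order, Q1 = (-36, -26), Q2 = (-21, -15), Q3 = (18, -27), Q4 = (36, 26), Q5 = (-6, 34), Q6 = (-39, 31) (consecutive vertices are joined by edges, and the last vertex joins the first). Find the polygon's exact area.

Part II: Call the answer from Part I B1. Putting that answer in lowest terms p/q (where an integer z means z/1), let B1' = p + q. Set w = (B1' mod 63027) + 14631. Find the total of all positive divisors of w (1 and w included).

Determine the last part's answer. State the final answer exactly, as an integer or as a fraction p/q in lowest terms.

Part I: cross terms: (-36*-15 - -21*-26)=-6, (-21*-27 - 18*-15)=837, (18*26 - 36*-27)=1440, (36*34 - -6*26)=1380, (-6*31 - -39*34)=1140, (-39*-26 - -36*31)=2130; twice the area = |6921| = 6921; area = 6921/2; answer 6921/2
Part II: B1 = 6921/2; threaded value p + q = 6923; w = 21554; 21554 = 2 * 13 * 829; sigma = (1 + 2) * (1 + 13) * (1 + 829) = 3 * 14 * 830 = 34860; answer 34860

34860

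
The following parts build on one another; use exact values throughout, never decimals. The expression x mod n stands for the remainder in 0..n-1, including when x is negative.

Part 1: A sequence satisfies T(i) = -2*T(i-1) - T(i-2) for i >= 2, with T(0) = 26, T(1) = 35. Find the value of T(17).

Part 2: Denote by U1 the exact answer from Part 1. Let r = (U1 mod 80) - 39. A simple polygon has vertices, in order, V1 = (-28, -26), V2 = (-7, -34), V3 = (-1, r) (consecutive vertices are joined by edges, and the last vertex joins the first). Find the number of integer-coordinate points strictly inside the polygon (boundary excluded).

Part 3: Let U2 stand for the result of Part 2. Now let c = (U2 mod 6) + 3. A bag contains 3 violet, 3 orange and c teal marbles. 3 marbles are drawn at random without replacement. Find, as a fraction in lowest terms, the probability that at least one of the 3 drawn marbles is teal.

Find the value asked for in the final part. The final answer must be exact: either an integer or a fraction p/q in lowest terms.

Part 1: T(2) = -2*(35) - 1*(26) = -96; iterating: T(2)=-96, T(3)=157, T(4)=-218, T(5)=279, T(6)=-340, T(7)=401, T(8)=-462, T(9)=523, T(10)=-584, T(11)=645, T(12)=-706, T(13)=767, T(14)=-828, T(15)=889, T(16)=-950, T(17)=1011; answer 1011
Part 2: U1 = 1011; r = 12; cross terms: (-28*-34 - -7*-26)=770, (-7*12 - -1*-34)=-118, (-1*-26 - -28*12)=362; twice the area = |1014| = 1014; area = 507; boundary points = 1 + 2 + 1 = 4; strictly interior points = area - boundary/2 + 1 = 506; answer 506
Part 3: U2 = 506; c = 5; total draws C(11,3) = 165; complement C(6,3) = 20; favorable 165 - 20 = 145; P = 29/33; answer 29/33

29/33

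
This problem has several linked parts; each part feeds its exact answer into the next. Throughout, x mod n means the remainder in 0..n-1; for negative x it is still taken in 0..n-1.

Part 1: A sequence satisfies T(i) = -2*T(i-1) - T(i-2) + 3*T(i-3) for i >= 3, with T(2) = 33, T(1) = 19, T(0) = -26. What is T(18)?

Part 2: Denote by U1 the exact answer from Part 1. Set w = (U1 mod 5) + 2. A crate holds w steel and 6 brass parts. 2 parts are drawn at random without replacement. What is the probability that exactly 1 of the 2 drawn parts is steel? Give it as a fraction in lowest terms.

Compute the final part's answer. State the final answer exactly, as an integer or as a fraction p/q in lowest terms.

6/11

Part 1: T(3) = -2*(33) - 1*(19) + 3*(-26) = -163; iterating: T(3)=-163, T(4)=350, T(5)=-438, T(6)=37, T(7)=1414, T(8)=-4179, T(9)=7055, T(10)=-5689, T(11)=-8214, T(12)=43282, T(13)=-95417, T(14)=122910, T(15)=-20557, T(16)=-368047, T(17)=1125381, T(18)=-1944386; answer -1944386
Part 2: U1 = -1944386; w = 6; total draws C(12,2) = 66; favorable C(6,1)*C(6,1) = 36; P = 6/11; answer 6/11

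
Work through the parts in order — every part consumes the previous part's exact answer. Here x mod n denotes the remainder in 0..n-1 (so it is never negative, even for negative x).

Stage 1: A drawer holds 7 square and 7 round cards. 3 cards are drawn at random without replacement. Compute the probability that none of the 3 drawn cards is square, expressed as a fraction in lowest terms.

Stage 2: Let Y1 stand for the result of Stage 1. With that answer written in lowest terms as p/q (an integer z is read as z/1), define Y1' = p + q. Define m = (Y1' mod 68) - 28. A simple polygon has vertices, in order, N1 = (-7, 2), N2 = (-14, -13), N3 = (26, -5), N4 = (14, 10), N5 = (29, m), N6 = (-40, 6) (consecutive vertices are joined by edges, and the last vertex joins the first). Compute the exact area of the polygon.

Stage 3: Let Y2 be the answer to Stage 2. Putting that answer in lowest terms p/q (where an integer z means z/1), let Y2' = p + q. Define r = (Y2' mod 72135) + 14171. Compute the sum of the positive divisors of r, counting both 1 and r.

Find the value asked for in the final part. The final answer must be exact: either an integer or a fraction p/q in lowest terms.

24666

Stage 1: total draws C(14,3) = 364; favorable C(7,3) = 35; P = 5/52; answer 5/52
Stage 2: Y1 = 5/52; threaded value p + q = 57; m = 29; cross terms: (-7*-13 - -14*2)=119, (-14*-5 - 26*-13)=408, (26*10 - 14*-5)=330, (14*29 - 29*10)=116, (29*6 - -40*29)=1334, (-40*2 - -7*6)=-38; twice the area = |2269| = 2269; area = 2269/2; answer 2269/2
Stage 3: Y2 = 2269/2; threaded value p + q = 2271; r = 16442; 16442 = 2 * 8221; sigma = (1 + 2) * (1 + 8221) = 3 * 8222 = 24666; answer 24666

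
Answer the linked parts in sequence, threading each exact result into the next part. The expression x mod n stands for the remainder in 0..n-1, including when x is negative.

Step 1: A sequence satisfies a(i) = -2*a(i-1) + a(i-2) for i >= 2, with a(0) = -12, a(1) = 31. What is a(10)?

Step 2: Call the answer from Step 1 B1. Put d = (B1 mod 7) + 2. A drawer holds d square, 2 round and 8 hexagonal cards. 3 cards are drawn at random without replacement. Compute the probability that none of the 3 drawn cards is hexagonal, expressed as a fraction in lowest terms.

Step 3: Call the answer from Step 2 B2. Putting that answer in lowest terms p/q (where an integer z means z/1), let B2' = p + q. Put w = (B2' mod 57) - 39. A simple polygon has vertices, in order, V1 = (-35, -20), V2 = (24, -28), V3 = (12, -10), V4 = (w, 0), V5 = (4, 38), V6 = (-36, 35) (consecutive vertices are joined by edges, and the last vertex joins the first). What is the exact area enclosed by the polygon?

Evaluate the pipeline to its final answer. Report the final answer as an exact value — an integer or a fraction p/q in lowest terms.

Step 1: a(2) = -2*(31) + 1*(-12) = -74; iterating: a(2)=-74, a(3)=179, a(4)=-432, a(5)=1043, a(6)=-2518, a(7)=6079, a(8)=-14676, a(9)=35431, a(10)=-85538; answer -85538
Step 2: B1 = -85538; d = 4; total draws C(14,3) = 364; favorable C(6,3) = 20; P = 5/91; answer 5/91
Step 3: B2 = 5/91; threaded value p + q = 96; w = 0; cross terms: (-35*-28 - 24*-20)=1460, (24*-10 - 12*-28)=96, (12*0 - 0*-10)=0, (0*38 - 4*0)=0, (4*35 - -36*38)=1508, (-36*-20 - -35*35)=1945; twice the area = |5009| = 5009; area = 5009/2; answer 5009/2

5009/2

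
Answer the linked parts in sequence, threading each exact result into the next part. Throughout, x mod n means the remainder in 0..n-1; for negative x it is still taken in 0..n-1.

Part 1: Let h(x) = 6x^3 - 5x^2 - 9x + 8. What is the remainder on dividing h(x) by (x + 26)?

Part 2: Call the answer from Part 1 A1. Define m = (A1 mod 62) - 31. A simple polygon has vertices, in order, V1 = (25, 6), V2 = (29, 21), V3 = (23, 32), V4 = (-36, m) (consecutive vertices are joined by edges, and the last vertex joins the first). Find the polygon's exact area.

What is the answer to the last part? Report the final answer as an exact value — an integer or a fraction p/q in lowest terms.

867

Part 1: remainder = value at the root: 6*(-26)^3 - 5*(-26)^2 - 9*(-26)^1 + 8 = (-105456) + (-3380) + (234) + (8) = -108594; answer -108594
Part 2: A1 = -108594; m = -1; cross terms: (25*21 - 29*6)=351, (29*32 - 23*21)=445, (23*-1 - -36*32)=1129, (-36*6 - 25*-1)=-191; twice the area = |1734| = 1734; area = 867; answer 867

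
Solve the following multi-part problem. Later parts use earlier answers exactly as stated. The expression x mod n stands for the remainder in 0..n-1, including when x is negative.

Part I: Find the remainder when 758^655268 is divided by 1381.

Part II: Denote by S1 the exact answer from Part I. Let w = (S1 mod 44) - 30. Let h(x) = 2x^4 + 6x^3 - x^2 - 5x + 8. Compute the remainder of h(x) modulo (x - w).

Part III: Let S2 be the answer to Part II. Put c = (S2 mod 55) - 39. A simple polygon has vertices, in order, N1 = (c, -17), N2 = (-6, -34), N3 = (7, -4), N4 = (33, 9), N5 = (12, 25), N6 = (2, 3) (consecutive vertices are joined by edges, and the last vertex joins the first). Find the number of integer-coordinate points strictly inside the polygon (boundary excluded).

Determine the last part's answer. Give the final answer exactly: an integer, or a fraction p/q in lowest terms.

605

Part I: squarings mod 1381: 758^1=758, 758^2=68, 758^4=481, 758^8=734, 758^16=166, 758^32=1317, 758^64=1334, 758^128=828, 758^256=608, 758^512=937, 758^1024=1034, 758^2048=262, 758^4096=975, 758^8192=497, 758^16384=1191, 758^32768=194, 758^65536=349, 758^131072=273, 758^262144=1336, 758^524288=644; 758^655268 = 758^4 * 758^32 * 758^128 * 758^256 * 758^512 * 758^1024 * 758^2048 * 758^4096 * 758^8192 * 758^16384 * 758^32768 * 758^65536 * 758^524288 = 264 (mod 1381); answer 264
Part II: S1 = 264; w = -30; remainder = value at the root: 2*(-30)^4 + 6*(-30)^3 - 1*(-30)^2 - 5*(-30)^1 + 8 = (1620000) + (-162000) + (-900) + (150) + (8) = 1457258; answer 1457258
Part III: S2 = 1457258; c = -6; cross terms: (-6*-34 - -6*-17)=102, (-6*-4 - 7*-34)=262, (7*9 - 33*-4)=195, (33*25 - 12*9)=717, (12*3 - 2*25)=-14, (2*-17 - -6*3)=-16; twice the area = |1246| = 1246; area = 623; boundary points = 17 + 1 + 13 + 1 + 2 + 4 = 38; strictly interior points = area - boundary/2 + 1 = 605; answer 605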